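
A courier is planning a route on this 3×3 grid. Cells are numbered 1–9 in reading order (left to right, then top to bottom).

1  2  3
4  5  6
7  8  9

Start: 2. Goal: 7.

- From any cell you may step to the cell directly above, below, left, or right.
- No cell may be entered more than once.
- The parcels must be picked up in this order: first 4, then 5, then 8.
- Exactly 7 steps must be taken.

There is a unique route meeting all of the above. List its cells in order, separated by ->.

2 -> 1 -> 4 -> 5 -> 6 -> 9 -> 8 -> 7

The waypoints must appear in the order 4, 5, 8, with no cell reused.
Route from 2: left to 1, down to 4, 2× right (reaching 6), down to 9, 2× left (reaching 7) — 7 moves in all.
Check: order respected (4 at step 2, 5 at step 3, 8 at step 6); 7 moves as required.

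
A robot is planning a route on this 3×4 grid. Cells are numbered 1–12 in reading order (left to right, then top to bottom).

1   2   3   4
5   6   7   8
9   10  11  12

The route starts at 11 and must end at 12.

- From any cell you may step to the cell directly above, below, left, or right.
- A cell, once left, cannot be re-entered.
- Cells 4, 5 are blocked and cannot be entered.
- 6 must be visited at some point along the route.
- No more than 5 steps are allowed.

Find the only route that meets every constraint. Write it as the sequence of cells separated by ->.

11 -> 10 -> 6 -> 7 -> 8 -> 12

The 5-move cap with required stops at 6 leaves no slack for detours.
Route from 11: left 1 to 10, up 1 to 6, right 2 to 8, down 1 to 12 — 5 moves in all.
Check: all required cells visited; 5 ≤ 5 moves.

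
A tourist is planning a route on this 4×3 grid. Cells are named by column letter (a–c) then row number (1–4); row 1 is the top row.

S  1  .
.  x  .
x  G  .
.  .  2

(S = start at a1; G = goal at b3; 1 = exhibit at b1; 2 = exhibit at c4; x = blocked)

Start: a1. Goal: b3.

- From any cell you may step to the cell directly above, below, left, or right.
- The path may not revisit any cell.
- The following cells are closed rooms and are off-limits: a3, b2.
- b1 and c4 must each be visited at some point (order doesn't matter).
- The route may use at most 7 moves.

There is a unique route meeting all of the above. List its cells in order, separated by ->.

a1 -> b1 -> c1 -> c2 -> c3 -> c4 -> b4 -> b3

The budget equals the shortest possible length, so every move has to be on a shortest route through the required cells.
Route from a1: 2× right (reaching c1), 3× down (reaching c4), left to b4, up to b3 — 7 moves in all.
Check: all required cells visited; 7 ≤ 7 moves.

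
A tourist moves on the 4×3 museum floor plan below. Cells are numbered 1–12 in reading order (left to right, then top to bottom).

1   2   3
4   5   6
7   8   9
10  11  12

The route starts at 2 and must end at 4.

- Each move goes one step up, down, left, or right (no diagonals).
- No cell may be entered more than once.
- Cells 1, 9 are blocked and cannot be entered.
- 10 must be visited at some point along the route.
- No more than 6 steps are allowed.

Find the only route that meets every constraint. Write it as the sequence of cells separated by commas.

2, 5, 8, 11, 10, 7, 4

The 6-move cap with required stops at 10 leaves no slack for detours.
Route from 2: down 3 to 11, left 1 to 10, up 2 to 4 — 6 moves in all.
Check: all required cells visited; 6 ≤ 6 moves.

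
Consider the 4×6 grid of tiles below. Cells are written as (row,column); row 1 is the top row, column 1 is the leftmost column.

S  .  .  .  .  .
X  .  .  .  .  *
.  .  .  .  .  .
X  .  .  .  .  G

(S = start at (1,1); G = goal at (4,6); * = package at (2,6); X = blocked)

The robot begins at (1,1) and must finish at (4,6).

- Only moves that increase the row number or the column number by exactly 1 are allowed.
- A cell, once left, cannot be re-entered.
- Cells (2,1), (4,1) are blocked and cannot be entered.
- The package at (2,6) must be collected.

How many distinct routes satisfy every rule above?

A right/down-only route from (1,1) to (4,6) makes exactly 3 down-moves and 5 right-moves in some order.
With no other constraints that would be C(8,3) = 56 routes.
Split at (2,6) and multiply the segment counts (each segment already excludes blocked cells): (1,1)→(2,6): 5; (2,6)→(4,6): 1; product = 5.
That gives 5 routes.

5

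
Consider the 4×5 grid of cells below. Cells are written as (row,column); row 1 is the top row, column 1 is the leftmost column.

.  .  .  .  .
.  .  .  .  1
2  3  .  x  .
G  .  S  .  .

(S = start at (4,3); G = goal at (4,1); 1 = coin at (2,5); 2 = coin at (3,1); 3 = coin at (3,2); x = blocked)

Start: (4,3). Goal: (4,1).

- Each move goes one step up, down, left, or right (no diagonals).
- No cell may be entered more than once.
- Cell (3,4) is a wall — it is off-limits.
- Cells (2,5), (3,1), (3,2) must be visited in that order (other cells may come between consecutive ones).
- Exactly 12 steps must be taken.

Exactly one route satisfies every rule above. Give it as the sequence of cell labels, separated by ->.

The waypoints must appear in the order (2,5), (3,1), (3,2), with no cell reused.
Route from (4,3): 2× right (reaching (4,5)), 2× up (reaching (2,5)), 4× left (reaching (2,1)), down to (3,1), right to (3,2), down to (4,2), left to (4,1) — 12 moves in all.
Check: order respected (1 at step 4, 2 at step 9, 3 at step 10); 12 moves as required.

(4,3) -> (4,4) -> (4,5) -> (3,5) -> (2,5) -> (2,4) -> (2,3) -> (2,2) -> (2,1) -> (3,1) -> (3,2) -> (4,2) -> (4,1)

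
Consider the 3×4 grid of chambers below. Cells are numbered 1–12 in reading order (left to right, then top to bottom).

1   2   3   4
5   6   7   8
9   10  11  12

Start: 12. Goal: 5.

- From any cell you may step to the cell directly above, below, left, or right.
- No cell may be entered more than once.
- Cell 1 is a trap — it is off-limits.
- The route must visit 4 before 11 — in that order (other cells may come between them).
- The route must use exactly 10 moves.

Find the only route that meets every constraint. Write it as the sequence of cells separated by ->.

The waypoints must appear in the order 4, 11, with no cell reused.
Route from 12: up 2 to 4, left 2 to 2, down 1 to 6, right 1 to 7, down 1 to 11, left 2 to 9, up 1 to 5 — 10 moves in all.
Check: order respected (4 at step 2, 11 at step 7); 10 moves as required.

12 -> 8 -> 4 -> 3 -> 2 -> 6 -> 7 -> 11 -> 10 -> 9 -> 5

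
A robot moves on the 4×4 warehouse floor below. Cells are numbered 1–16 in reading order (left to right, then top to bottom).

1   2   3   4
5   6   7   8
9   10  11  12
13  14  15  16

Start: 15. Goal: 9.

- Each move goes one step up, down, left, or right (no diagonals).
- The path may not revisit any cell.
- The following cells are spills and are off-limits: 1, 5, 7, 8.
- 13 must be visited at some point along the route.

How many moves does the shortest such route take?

3

Any route passes through 13 somewhere between 15 and 9. Summing Manhattan distances along the two legs (15 → 13 → 9) gives a lower bound of 2 + 1 = 3 moves.
A route of 3 moves achieves this: 15 → 14 → 13 → 9.
Since 3 matches the lower bound, it is optimal.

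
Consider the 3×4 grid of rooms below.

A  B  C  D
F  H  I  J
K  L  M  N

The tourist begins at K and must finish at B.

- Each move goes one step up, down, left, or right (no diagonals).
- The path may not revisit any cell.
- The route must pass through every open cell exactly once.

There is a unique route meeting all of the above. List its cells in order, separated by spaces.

Need to visit all 12 open cells exactly once, starting at K and ending at B.
Route from K: right 3 to N, up 2 to D, left 1 to C, down 1 to I, left 2 to F, up 1 to A, right 1 to B — 11 moves in all.
Check: all 12 open cells covered.

K L M N J D C I H F A B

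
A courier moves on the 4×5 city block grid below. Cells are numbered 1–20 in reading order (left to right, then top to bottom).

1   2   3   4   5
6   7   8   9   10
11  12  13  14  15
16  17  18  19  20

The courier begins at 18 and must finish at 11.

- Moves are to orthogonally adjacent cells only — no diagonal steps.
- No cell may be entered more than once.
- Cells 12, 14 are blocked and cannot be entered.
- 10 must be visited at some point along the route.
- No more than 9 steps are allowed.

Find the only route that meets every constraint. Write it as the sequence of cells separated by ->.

The budget equals the shortest possible length, so every move has to be on a shortest route through the required cells.
Route from 18: 2× right (reaching 20), 2× up (reaching 10), 4× left (reaching 6), down to 11 — 9 moves in all.
Check: all required cells visited; 9 ≤ 9 moves.

18 -> 19 -> 20 -> 15 -> 10 -> 9 -> 8 -> 7 -> 6 -> 11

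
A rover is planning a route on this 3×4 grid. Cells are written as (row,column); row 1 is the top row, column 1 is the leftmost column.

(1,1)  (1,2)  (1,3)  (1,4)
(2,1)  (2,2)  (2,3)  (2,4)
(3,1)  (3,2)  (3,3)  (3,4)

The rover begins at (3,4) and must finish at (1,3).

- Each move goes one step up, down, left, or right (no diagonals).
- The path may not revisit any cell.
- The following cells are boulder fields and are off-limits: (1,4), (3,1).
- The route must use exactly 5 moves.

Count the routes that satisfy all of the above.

Need simple routes of exactly 5 moves from (3,4) to (1,3) (Manhattan distance 3, so 1 moves are spent on a detour and 1 undoing it).
Enumerating: (3,4) (2,4) (2,3) (2,2) (1,2) (1,3) | (3,4) (3,3) (2,3) (2,2) (1,2) (1,3) | (3,4) (3,3) (3,2) (2,2) (1,2) (1,3) | (3,4) (3,3) (3,2) (2,2) (2,3) (1,3).
That gives 4 routes.

4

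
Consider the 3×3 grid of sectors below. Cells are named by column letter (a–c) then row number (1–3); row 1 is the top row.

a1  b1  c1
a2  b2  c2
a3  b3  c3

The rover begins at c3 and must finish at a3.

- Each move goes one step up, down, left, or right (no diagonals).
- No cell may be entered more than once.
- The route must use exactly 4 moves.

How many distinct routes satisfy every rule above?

Need simple routes of exactly 4 moves from c3 to a3 (Manhattan distance 2, so 1 moves are spent on a detour and 1 undoing it).
Enumerating: c3 c2 b2 b3 a3 | c3 c2 b2 a2 a3 | c3 b3 b2 a2 a3.
That gives 3 routes.

3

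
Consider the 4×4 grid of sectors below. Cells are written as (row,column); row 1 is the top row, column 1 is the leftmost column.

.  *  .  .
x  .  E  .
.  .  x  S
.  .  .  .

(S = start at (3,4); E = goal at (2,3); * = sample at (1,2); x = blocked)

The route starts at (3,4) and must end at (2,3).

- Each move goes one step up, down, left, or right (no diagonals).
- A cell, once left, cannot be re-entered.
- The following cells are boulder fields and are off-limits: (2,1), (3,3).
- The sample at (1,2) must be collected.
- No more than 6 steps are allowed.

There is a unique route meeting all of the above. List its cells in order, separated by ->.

(3,4) -> (2,4) -> (1,4) -> (1,3) -> (1,2) -> (2,2) -> (2,3)

The budget equals the shortest possible length, so every move has to be on a shortest route through the required cells.
Route from (3,4): 2× up (reaching (1,4)), 2× left (reaching (1,2)), down to (2,2), right to (2,3) — 6 moves in all.
Check: all required cells visited; 6 ≤ 6 moves.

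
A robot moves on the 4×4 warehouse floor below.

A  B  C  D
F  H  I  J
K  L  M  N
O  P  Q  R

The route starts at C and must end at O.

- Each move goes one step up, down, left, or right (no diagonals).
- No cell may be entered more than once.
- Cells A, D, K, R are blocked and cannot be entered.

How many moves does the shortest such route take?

5

The Manhattan distance from C to O is |1−4| + |3−1| = 5, so at least 5 moves are needed.
A route of 5 moves achieves this: C → I → M → Q → P → O.
Since 5 matches the lower bound, it is optimal.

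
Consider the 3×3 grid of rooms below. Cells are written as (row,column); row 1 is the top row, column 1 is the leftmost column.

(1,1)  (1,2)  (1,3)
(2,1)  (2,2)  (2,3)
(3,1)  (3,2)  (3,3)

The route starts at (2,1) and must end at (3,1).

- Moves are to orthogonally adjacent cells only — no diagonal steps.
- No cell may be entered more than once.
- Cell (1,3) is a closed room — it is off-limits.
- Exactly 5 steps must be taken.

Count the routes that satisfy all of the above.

2

Need simple routes of exactly 5 moves from (2,1) to (3,1) (Manhattan distance 1, so 2 moves are spent on a detour and 2 undoing it).
Enumerating: (2,1) (1,1) (1,2) (2,2) (3,2) (3,1) | (2,1) (2,2) (2,3) (3,3) (3,2) (3,1).
That gives 2 routes.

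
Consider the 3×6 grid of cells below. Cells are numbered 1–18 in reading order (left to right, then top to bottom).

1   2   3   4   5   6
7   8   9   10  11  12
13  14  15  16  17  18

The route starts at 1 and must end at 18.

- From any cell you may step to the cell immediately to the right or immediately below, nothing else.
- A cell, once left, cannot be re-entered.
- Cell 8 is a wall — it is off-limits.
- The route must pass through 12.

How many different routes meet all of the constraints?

4

A right/down-only route from 1 to 18 makes exactly 2 down-moves and 5 right-moves in some order.
With no other constraints that would be C(7,2) = 21 routes.
Split at 12 and multiply the segment counts (each segment already excludes blocked cells): 1→12: 4; 12→18: 1; product = 4.
That gives 4 routes.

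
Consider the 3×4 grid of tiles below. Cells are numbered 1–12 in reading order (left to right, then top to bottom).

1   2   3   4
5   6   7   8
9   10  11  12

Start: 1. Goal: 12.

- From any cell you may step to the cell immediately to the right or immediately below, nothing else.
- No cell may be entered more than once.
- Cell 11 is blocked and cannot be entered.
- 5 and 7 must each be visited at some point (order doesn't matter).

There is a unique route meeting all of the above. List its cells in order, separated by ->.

1 -> 5 -> 6 -> 7 -> 8 -> 12

Moves only go right or down, so the column and row indices never decrease.
Route from 1: down 1 to 5, right 3 to 8, down 1 to 12 — 5 moves in all.
Check: all required cells visited.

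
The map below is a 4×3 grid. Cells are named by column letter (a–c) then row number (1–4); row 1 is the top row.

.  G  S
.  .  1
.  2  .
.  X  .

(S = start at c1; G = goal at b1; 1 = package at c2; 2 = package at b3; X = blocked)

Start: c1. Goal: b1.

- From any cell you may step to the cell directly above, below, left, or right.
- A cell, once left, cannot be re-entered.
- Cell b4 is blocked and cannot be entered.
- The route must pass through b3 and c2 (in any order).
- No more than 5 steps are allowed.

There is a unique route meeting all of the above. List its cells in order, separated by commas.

Any route must reach b3 and c2 and still end at b1 within 5 moves, so the order of the required stops is forced.
Route from c1: 2× down (reaching c3), left to b3, 2× up (reaching b1) — 5 moves in all.
Check: all required cells visited; 5 ≤ 5 moves.

c1, c2, c3, b3, b2, b1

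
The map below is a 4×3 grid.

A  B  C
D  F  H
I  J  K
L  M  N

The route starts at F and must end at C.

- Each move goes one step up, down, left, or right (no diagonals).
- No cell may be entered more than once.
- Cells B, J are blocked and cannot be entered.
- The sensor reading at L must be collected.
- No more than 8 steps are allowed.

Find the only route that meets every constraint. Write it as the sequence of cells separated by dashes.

Any route must reach L and still end at C within 8 moves, so the order of the required stops is forced.
Route from F: left 1 to D, down 2 to L, right 2 to N, up 3 to C — 8 moves in all.
Check: all required cells visited; 8 ≤ 8 moves.

F - D - I - L - M - N - K - H - C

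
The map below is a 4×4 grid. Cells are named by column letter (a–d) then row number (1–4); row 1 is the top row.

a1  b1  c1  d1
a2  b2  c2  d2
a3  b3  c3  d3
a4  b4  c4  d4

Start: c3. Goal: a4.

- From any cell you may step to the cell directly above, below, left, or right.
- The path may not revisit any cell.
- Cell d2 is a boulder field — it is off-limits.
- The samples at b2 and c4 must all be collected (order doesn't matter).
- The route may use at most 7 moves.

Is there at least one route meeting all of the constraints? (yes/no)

yes

One route that works: c3 → c4 → b4 → b3 → b2 → a2 → a3 → a4.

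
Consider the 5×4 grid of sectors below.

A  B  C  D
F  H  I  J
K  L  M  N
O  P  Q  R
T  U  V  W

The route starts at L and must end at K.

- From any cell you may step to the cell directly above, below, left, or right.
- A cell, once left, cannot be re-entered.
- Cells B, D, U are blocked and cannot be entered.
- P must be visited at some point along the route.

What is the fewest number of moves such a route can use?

Any route passes through P somewhere between L and K. Summing Manhattan distances along the two legs (L → P → K) gives a lower bound of 1 + 2 = 3 moves.
A route of 3 moves achieves this: L → P → O → K.
Since 3 matches the lower bound, it is optimal.

3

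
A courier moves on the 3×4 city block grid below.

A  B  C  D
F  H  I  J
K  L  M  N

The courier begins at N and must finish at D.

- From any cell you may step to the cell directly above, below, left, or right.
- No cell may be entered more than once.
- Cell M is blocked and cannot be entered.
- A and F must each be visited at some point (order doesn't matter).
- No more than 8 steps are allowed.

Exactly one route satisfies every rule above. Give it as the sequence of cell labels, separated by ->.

N -> J -> I -> H -> F -> A -> B -> C -> D

The 8-move cap with required stops at A, F leaves no slack for detours.
Route from N: up 1 to J, left 3 to F, up 1 to A, right 3 to D — 8 moves in all.
Check: all required cells visited; 8 ≤ 8 moves.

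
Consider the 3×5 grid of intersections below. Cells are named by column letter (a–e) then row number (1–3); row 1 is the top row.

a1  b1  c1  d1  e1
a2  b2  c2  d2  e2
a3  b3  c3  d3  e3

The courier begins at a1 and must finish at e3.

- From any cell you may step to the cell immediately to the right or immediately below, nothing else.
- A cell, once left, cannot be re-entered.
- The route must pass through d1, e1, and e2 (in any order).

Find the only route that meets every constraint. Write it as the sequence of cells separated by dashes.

Moves only go right or down, so the column and row indices never decrease.
Route from a1: 4× right (reaching e1), 2× down (reaching e3) — 6 moves in all.
Check: all required cells visited.

a1 - b1 - c1 - d1 - e1 - e2 - e3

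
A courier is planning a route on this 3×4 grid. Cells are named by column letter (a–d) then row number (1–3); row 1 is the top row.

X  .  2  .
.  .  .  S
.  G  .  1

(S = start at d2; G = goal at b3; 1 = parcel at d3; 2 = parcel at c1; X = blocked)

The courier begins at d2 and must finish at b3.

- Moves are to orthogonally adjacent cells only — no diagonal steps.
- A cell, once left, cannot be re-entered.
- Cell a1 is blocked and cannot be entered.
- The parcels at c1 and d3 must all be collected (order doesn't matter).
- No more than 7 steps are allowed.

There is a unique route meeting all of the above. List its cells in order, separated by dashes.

d2 - d3 - c3 - c2 - c1 - b1 - b2 - b3

The budget equals the shortest possible length, so every move has to be on a shortest route through the required cells.
Route from d2: down 1 to d3, left 1 to c3, up 2 to c1, left 1 to b1, down 2 to b3 — 7 moves in all.
Check: all required cells visited; 7 ≤ 7 moves.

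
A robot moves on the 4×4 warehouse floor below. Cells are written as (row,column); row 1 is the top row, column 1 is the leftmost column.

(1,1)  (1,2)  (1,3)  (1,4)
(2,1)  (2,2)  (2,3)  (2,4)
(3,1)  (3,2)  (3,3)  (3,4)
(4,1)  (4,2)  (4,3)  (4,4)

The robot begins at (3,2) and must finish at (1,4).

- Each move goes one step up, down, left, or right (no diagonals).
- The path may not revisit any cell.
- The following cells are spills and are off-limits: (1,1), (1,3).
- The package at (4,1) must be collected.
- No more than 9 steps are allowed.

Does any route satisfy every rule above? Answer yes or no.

yes

One route that works: (3,2) → (4,2) → (4,1) → (3,1) → (2,1) → (2,2) → (2,3) → (2,4) → (1,4).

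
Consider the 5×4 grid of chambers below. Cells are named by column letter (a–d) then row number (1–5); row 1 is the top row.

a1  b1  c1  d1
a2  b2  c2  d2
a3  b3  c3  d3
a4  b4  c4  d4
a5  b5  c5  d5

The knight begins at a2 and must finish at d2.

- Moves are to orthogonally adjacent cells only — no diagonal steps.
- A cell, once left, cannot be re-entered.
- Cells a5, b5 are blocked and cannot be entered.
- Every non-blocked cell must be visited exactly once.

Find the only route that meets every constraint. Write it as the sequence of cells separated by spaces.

Need to visit all 18 open cells exactly once, starting at a2 and ending at d2.
Cell a1 has only two open neighbours (a2 and b1), so the path must pass straight through it: one of those is the cell it's entered from and the other is where it exits.
Route from a2: up to a1, right to b1, 2× down (reaching b3), left to a3, down to a4, 2× right (reaching c4), down to c5, right to d5, 2× up (reaching d3), left to c3, 2× up (reaching c1), right to d1, down to d2 — 17 moves in all.
Check: all 18 open cells covered.

a2 a1 b1 b2 b3 a3 a4 b4 c4 c5 d5 d4 d3 c3 c2 c1 d1 d2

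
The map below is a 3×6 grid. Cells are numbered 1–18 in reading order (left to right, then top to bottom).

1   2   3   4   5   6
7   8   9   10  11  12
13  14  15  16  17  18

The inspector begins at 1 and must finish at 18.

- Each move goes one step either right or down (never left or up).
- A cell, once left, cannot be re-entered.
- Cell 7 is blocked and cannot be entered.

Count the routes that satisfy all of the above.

15

A right/down-only route from 1 to 18 makes exactly 2 down-moves and 5 right-moves in some order.
With no other constraints that would be C(7,2) = 21 routes.
Subtract routes through each blocked cell (inclusion–exclusion for overlaps): − through 7: 6 → 15.
That gives 15 routes.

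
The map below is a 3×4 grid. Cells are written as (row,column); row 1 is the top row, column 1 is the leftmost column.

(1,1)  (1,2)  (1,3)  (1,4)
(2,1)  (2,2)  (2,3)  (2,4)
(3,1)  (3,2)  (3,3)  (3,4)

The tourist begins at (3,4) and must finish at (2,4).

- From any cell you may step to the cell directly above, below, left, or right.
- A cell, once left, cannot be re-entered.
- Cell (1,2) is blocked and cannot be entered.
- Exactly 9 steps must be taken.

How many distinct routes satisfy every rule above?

Need simple routes of exactly 9 moves from (3,4) to (2,4) (Manhattan distance 1, so 4 moves are spent on a detour and 4 undoing it).
Enumerating: (3,4) (3,3) (3,2) (3,1) (2,1) (2,2) (2,3) (1,3) (1,4) (2,4).
That gives 1 route.

1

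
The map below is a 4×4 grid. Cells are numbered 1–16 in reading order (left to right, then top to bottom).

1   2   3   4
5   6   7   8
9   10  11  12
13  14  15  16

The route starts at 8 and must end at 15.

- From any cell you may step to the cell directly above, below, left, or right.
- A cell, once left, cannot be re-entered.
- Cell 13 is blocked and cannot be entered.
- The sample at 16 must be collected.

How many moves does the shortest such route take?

3

Any route passes through 16 somewhere between 8 and 15. Summing Manhattan distances along the two legs (8 → 16 → 15) gives a lower bound of 2 + 1 = 3 moves.
A route of 3 moves achieves this: 8 → 12 → 16 → 15.
Since 3 matches the lower bound, it is optimal.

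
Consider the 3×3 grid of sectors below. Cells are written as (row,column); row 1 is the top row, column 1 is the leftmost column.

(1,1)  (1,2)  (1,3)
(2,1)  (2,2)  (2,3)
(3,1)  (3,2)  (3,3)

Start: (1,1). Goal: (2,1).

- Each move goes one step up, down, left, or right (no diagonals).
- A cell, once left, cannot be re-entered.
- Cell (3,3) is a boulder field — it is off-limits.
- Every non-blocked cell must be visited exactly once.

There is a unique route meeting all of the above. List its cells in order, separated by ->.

(1,1) -> (1,2) -> (1,3) -> (2,3) -> (2,2) -> (3,2) -> (3,1) -> (2,1)

Need to visit all 8 open cells exactly once, starting at (1,1) and ending at (2,1).
Cell (1,3) has only two open neighbours ((2,3) and (1,2)), so the path must pass straight through it: one of those is the cell it's entered from and the other is where it exits.
Route from (1,1): right 2 to (1,3), down 1 to (2,3), left 1 to (2,2), down 1 to (3,2), left 1 to (3,1), up 1 to (2,1) — 7 moves in all.
Check: all 8 open cells covered.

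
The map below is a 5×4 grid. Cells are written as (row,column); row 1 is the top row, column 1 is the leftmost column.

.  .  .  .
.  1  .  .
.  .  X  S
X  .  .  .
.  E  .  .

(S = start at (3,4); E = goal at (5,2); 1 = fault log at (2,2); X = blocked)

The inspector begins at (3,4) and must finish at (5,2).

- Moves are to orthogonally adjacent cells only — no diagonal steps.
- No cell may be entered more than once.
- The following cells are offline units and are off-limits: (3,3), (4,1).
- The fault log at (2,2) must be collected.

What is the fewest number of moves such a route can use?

6

Any route passes through (2,2) somewhere between (3,4) and (5,2). Summing Manhattan distances along the two legs ((3,4) → (2,2) → (5,2)) gives a lower bound of 3 + 3 = 6 moves.
A route of 6 moves achieves this: (3,4) → (2,4) → (2,3) → (2,2) → (3,2) → (4,2) → (5,2).
Since 6 matches the lower bound, it is optimal.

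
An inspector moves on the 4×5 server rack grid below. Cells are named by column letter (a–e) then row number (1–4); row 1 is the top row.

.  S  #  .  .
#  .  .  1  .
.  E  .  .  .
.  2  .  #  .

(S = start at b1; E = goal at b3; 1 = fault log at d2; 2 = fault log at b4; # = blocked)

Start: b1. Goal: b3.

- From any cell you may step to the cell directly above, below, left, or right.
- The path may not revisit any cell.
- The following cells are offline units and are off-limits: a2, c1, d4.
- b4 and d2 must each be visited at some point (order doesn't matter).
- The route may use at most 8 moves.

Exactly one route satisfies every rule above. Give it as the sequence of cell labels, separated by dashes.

b1 - b2 - c2 - d2 - d3 - c3 - c4 - b4 - b3

Any route must reach b4 and d2 and still end at b3 within 8 moves, so the order of the required stops is forced.
Route from b1: down 1 to b2, right 2 to d2, down 1 to d3, left 1 to c3, down 1 to c4, left 1 to b4, up 1 to b3 — 8 moves in all.
Check: all required cells visited; 8 ≤ 8 moves.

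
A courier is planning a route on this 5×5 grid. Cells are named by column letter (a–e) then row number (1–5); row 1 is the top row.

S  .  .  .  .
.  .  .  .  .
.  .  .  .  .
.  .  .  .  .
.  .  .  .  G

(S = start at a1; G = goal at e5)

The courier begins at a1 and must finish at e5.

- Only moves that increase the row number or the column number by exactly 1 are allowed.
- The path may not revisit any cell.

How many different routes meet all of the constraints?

70

A right/down-only route from a1 to e5 makes exactly 4 down-moves and 4 right-moves in some order.
With no other constraints that would be C(8,4) = 70 routes.
That gives 70 routes.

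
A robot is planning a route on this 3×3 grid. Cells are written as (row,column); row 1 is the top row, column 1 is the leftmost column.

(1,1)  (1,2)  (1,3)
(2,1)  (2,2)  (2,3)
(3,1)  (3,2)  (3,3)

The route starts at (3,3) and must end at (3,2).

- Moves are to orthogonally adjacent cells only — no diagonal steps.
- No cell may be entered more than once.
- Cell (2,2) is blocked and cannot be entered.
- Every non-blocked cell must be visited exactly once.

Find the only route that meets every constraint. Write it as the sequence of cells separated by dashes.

Need to visit all 8 open cells exactly once, starting at (3,3) and ending at (3,2).
Cell (1,3) has only two open neighbours ((2,3) and (1,2)), so the path must pass straight through it: one of those is the cell it's entered from and the other is where it exits.
Route from (3,3): up 2 to (1,3), left 2 to (1,1), down 2 to (3,1), right 1 to (3,2) — 7 moves in all.
Check: all 8 open cells covered.

(3,3) - (2,3) - (1,3) - (1,2) - (1,1) - (2,1) - (3,1) - (3,2)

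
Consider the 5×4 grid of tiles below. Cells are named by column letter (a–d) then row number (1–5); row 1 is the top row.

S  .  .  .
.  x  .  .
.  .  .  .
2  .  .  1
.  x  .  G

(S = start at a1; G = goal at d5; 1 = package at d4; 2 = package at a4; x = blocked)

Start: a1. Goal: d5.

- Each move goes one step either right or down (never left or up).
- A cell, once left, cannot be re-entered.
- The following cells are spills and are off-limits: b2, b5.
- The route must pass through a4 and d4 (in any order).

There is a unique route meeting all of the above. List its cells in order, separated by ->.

Moves only go right or down, so the column and row indices never decrease.
Route from a1: down 3 to a4, right 3 to d4, down 1 to d5 — 7 moves in all.
Check: all required cells visited.

a1 -> a2 -> a3 -> a4 -> b4 -> c4 -> d4 -> d5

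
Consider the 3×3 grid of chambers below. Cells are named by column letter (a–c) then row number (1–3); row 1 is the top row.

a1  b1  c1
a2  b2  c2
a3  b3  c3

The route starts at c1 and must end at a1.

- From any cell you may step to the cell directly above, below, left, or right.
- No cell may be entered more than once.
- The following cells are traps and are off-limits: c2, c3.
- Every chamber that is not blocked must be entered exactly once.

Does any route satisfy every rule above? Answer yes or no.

One route that works: c1 → b1 → b2 → b3 → a3 → a2 → a1.

yes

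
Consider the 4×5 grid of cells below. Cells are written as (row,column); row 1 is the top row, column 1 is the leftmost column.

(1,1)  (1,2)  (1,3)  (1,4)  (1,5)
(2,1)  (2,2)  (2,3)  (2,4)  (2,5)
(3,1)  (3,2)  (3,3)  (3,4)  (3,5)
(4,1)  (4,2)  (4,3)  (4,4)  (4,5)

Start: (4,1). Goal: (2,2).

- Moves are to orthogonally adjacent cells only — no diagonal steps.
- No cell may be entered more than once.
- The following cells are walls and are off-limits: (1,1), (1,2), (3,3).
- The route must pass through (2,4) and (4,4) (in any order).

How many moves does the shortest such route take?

Any route passes through (2,4) and (4,4) in some order between (4,1) and (2,2). Summing Manhattan distances along each leg and taking the cheapest ordering ((4,1) → (4,4) → (2,4) → (2,2)) gives a lower bound of 3 + 2 + 2 = 7 moves.
A route of 7 moves achieves this: (4,1) → (4,2) → (4,3) → (4,4) → (3,4) → (2,4) → (2,3) → (2,2).
Since 7 matches the lower bound, it is optimal.

7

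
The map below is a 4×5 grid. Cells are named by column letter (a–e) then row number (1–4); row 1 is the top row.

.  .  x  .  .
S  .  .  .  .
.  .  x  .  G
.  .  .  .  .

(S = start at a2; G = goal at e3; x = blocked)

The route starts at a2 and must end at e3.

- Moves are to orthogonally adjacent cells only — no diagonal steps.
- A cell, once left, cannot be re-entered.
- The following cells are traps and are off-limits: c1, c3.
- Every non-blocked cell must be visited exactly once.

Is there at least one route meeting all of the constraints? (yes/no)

no

Colour the cells like a checkerboard: each orthogonal step flips colour, so a Hamiltonian route alternates colours. Here there are 8 cells of one colour and 10 of the other, with start on the opposite colour to the goal — the counts and endpoints can't be arranged into an alternating sequence of length 18, so no Hamiltonian route exists.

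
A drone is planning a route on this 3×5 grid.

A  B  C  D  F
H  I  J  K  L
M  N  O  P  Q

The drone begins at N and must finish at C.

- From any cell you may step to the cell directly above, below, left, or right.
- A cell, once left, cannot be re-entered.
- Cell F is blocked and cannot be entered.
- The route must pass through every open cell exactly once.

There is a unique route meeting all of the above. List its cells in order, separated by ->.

Need to visit all 14 open cells exactly once, starting at N and ending at C.
Cell A has only two open neighbours (H and B), so the path must pass straight through it: one of those is the cell it's entered from and the other is where it exits.
Route from N: left to M, 2× up (reaching A), right to B, down to I, right to J, down to O, 2× right (reaching Q), up to L, left to K, up to D, left to C — 13 moves in all.
Check: all 14 open cells covered.

N -> M -> H -> A -> B -> I -> J -> O -> P -> Q -> L -> K -> D -> C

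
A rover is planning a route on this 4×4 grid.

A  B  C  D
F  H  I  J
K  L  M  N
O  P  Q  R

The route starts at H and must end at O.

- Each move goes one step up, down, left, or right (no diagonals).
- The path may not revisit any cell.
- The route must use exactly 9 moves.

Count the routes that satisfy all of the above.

Need simple routes of exactly 9 moves from H to O (Manhattan distance 3, so 3 moves are spent on a detour and 3 undoing it).
Branch systematically from the start, pruning whenever the remaining move budget drops below the Manhattan distance to O or differs from it in parity. Grouping the completions by first move — via B: 14; via L: 2; via F: 4; via I: 11 — and summing: 14 + 2 + 4 + 11 = 31.
That gives 31 routes.

31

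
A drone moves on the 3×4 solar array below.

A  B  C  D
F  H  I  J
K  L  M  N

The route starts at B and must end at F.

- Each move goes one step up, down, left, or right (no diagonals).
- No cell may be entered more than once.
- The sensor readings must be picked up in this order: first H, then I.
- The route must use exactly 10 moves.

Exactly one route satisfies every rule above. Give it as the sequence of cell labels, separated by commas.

The waypoints must appear in the order H, I, with no cell reused.
Route from B: down to H, right to I, up to C, right to D, 2× down (reaching N), 3× left (reaching K), up to F — 10 moves in all.
Check: order respected (H at step 1, I at step 2); 10 moves as required.

B, H, I, C, D, J, N, M, L, K, F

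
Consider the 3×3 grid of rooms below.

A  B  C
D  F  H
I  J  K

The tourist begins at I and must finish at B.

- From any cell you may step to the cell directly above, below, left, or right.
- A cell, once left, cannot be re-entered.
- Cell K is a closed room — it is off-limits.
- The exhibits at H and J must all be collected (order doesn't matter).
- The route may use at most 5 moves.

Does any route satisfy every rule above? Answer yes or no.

One route that works: I → J → F → H → C → B.

yes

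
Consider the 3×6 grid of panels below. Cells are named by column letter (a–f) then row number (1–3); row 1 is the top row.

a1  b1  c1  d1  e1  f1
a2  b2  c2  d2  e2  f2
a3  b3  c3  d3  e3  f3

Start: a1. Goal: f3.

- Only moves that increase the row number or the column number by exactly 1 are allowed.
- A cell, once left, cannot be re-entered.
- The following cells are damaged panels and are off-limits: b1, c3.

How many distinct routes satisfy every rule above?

A right/down-only route from a1 to f3 makes exactly 2 down-moves and 5 right-moves in some order.
With no other constraints that would be C(7,2) = 21 routes.
Subtract routes through each blocked cell (inclusion–exclusion for overlaps): − through b1: 15 − through c3: 6 + through b1&c3: 3 → 3.
That gives 3 routes.

3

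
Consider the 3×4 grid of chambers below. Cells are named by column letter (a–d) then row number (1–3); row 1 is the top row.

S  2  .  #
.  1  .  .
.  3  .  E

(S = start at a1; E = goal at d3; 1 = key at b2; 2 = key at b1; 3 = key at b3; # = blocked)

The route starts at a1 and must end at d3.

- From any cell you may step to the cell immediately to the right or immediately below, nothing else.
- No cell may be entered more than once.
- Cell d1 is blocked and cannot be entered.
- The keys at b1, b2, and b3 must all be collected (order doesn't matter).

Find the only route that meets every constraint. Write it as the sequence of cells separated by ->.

a1 -> b1 -> b2 -> b3 -> c3 -> d3

Moves only go right or down, so the column and row indices never decrease.
Route from a1: right to b1, 2× down (reaching b3), 2× right (reaching d3) — 5 moves in all.
Check: all required cells visited.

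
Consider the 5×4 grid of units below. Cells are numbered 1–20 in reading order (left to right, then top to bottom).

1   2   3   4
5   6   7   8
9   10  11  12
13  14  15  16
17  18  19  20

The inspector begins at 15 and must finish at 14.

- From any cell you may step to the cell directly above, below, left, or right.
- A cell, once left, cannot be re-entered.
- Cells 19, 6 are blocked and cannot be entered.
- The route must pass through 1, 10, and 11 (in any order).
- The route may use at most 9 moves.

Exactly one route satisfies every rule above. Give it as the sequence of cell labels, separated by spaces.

The budget equals the shortest possible length, so every move has to be on a shortest route through the required cells.
Route from 15: up 3 to 3, left 2 to 1, down 2 to 9, right 1 to 10, down 1 to 14 — 9 moves in all.
Check: all required cells visited; 9 ≤ 9 moves.

15 11 7 3 2 1 5 9 10 14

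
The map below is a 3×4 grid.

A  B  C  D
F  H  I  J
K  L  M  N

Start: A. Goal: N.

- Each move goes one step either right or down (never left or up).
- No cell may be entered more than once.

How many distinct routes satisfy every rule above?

A right/down-only route from A to N makes exactly 2 down-moves and 3 right-moves in some order.
With no other constraints that would be C(5,2) = 10 routes.
That gives 10 routes.

10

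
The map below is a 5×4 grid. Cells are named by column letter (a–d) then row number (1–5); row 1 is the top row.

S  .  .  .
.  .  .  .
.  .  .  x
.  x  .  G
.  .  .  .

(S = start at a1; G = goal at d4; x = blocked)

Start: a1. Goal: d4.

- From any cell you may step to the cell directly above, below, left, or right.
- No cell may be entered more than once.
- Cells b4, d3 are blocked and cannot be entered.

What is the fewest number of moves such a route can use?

6

The Manhattan distance from a1 to d4 is |1−4| + |1−4| = 6, so at least 6 moves are needed.
A route of 6 moves achieves this: a1 → a2 → a3 → b3 → c3 → c4 → d4.
Since 6 matches the lower bound, it is optimal.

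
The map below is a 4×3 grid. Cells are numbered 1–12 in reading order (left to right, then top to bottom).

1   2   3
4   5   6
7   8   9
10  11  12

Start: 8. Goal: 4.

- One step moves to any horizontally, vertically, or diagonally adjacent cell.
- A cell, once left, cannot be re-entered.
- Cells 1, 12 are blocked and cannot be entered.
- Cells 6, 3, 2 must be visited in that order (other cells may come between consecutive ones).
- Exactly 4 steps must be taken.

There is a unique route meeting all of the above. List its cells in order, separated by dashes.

8 - 6 - 3 - 2 - 4

The waypoints must appear in the order 6, 3, 2, with no cell reused.
Route from 8: up-right 1 to 6, up 1 to 3, left 1 to 2, down-left 1 to 4 — 4 moves in all.
Check: order respected (6 at step 1, 3 at step 2, 2 at step 3); 4 moves as required.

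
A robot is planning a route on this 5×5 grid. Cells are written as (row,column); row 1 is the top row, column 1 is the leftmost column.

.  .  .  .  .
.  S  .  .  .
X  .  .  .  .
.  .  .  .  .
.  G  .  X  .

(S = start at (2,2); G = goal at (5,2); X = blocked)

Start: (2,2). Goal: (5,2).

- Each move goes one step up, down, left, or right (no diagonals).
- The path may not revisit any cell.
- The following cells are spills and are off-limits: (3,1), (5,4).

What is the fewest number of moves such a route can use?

3

The Manhattan distance from (2,2) to (5,2) is |2−5| + |2−2| = 3, so at least 3 moves are needed.
A route of 3 moves achieves this: (2,2) → (3,2) → (4,2) → (5,2).
Since 3 matches the lower bound, it is optimal.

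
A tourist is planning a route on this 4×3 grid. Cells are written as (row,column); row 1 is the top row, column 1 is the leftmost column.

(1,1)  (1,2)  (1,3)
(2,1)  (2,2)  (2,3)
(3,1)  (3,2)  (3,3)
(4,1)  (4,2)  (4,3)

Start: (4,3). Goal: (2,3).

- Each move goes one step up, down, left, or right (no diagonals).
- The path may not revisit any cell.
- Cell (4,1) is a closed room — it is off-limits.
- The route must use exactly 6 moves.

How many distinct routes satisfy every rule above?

Need simple routes of exactly 6 moves from (4,3) to (2,3) (Manhattan distance 2, so 2 moves are spent on a detour and 2 undoing it).
Enumerating: (4,3) (3,3) (3,2) (2,2) (1,2) (1,3) (2,3) | (4,3) (3,3) (3,2) (3,1) (2,1) (2,2) (2,3) | (4,3) (4,2) (3,2) (2,2) (1,2) (1,3) (2,3) | (4,3) (4,2) (3,2) (3,1) (2,1) (2,2) (2,3).
That gives 4 routes.

4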